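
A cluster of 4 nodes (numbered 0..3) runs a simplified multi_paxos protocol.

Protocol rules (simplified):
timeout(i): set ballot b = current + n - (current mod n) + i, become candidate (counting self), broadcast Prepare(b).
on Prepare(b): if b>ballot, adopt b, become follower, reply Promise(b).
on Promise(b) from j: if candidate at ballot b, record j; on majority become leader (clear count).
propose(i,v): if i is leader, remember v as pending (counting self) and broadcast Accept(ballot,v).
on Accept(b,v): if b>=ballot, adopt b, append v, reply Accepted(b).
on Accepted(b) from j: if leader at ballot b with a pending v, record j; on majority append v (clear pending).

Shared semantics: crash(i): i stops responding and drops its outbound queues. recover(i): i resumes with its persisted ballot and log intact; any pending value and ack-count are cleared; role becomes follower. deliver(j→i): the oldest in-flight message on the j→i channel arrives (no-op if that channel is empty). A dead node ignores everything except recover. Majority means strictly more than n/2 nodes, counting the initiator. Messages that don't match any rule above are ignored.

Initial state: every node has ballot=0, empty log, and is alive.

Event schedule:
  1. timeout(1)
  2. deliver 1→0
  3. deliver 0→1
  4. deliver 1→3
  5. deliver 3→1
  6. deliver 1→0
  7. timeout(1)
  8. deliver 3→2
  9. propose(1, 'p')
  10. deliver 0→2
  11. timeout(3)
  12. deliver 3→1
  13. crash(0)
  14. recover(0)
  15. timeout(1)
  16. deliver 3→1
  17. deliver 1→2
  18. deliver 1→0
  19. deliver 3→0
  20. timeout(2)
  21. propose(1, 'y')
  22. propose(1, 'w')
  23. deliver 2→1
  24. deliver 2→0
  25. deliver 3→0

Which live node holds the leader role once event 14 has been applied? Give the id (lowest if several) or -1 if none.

[1] timeout(1) → N1(cand b5 [-])
[2] deliver 1→0 → N0(foll b5 [-])
[3] deliver 0→1 → ∅
[4] deliver 1→3 → N3(foll b5 [-])
[5] deliver 3→1 → N1(lead b5 [-])
[6] deliver 1→0 → ∅
[7] timeout(1) → N1(cand b9 [-])
[8] deliver 3→2 → ∅
[9] propose(1,'p') → ∅
[10] deliver 0→2 → ∅
[11] timeout(3) → N3(cand b11 [-])
[12] deliver 3→1 → N1(foll b11 [-])
[13] crash(0) → N0(✗foll b5 [-])
[14] recover(0) → N0(foll b5 [-])

-1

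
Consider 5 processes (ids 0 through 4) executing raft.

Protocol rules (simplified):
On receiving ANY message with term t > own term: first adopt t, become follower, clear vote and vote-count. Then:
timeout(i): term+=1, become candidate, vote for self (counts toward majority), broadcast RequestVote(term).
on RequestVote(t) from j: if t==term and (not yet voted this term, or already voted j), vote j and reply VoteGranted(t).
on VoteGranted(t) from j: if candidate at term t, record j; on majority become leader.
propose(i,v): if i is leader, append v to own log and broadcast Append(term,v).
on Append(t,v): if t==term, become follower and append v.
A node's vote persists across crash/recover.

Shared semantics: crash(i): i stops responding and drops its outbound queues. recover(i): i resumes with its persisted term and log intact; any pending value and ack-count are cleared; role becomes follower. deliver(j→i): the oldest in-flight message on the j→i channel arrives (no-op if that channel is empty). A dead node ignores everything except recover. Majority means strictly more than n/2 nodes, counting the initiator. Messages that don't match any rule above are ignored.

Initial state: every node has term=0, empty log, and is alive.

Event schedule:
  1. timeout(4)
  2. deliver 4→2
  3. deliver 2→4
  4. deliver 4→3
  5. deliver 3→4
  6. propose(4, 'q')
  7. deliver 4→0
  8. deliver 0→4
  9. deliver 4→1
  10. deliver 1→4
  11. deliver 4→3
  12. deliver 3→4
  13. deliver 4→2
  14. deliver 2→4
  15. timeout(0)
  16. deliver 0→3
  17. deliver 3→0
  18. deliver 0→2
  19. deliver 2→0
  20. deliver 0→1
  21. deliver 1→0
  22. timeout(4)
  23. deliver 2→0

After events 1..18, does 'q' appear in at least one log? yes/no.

yes

after 1 — timeout(4): n4:cand/t1/[-]
after 2 — deliver 4→2: n2:foll/t1/[-]
after 3 — deliver 2→4: ·
after 4 — deliver 4→3: n3:foll/t1/[-]
after 5 — deliver 3→4: n4:lead/t1/[-]
after 6 — propose(4,'q'): n4:lead/t1/[q]
after 7 — deliver 4→0: n0:foll/t1/[-]
after 8 — deliver 0→4: ·
after 9 — deliver 4→1: n1:foll/t1/[-]
after 10 — deliver 1→4: ·
after 11 — deliver 4→3: n3:foll/t1/[q]
after 12 — deliver 3→4: ·
after 13 — deliver 4→2: n2:foll/t1/[q]
after 14 — deliver 2→4: ·
after 15 — timeout(0): n0:cand/t2/[-]
after 16 — deliver 0→3: n3:foll/t2/[q]
after 17 — deliver 3→0: ·
after 18 — deliver 0→2: n2:foll/t2/[q]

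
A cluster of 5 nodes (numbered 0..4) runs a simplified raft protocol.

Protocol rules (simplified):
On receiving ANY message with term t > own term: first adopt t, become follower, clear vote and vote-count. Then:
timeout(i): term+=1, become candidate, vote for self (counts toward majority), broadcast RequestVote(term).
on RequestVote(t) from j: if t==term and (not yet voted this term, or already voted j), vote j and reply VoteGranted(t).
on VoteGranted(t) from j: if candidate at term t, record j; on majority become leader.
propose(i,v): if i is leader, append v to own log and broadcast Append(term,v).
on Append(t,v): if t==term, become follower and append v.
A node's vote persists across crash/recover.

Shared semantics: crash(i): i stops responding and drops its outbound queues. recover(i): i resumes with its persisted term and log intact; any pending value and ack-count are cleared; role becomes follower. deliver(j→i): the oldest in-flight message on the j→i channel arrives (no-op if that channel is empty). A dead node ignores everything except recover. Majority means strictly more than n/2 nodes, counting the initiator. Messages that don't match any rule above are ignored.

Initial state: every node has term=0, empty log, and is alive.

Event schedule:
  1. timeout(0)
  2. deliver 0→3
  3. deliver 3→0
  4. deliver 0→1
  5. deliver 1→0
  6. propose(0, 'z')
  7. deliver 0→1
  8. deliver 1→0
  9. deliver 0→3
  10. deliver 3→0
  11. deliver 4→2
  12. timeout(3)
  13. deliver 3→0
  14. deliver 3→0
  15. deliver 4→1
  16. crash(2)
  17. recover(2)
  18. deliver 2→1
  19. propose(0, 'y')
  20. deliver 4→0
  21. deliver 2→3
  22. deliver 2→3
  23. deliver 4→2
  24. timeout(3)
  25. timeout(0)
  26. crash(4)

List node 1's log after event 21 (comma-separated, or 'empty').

z

after 1 — timeout(0): n0:cand/t1/[-]
after 2 — deliver 0→3: n3:foll/t1/[-]
after 3 — deliver 3→0: ·
after 4 — deliver 0→1: n1:foll/t1/[-]
after 5 — deliver 1→0: n0:lead/t1/[-]
after 6 — propose(0,'z'): n0:lead/t1/[z]
after 7 — deliver 0→1: n1:foll/t1/[z]
after 8 — deliver 1→0: ·
after 9 — deliver 0→3: n3:foll/t1/[z]
after 10 — deliver 3→0: ·
after 11 — deliver 4→2: ·
after 12 — timeout(3): n3:cand/t2/[z]
after 13 — deliver 3→0: n0:foll/t2/[z]
after 14 — deliver 3→0: ·
after 15 — deliver 4→1: ·
after 16 — crash(2): n2:✗foll/t0/[-]
after 17 — recover(2): n2:foll/t0/[-]
after 18 — deliver 2→1: ·
after 19 — propose(0,'y'): ·
after 20 — deliver 4→0: ·
after 21 — deliver 2→3: ·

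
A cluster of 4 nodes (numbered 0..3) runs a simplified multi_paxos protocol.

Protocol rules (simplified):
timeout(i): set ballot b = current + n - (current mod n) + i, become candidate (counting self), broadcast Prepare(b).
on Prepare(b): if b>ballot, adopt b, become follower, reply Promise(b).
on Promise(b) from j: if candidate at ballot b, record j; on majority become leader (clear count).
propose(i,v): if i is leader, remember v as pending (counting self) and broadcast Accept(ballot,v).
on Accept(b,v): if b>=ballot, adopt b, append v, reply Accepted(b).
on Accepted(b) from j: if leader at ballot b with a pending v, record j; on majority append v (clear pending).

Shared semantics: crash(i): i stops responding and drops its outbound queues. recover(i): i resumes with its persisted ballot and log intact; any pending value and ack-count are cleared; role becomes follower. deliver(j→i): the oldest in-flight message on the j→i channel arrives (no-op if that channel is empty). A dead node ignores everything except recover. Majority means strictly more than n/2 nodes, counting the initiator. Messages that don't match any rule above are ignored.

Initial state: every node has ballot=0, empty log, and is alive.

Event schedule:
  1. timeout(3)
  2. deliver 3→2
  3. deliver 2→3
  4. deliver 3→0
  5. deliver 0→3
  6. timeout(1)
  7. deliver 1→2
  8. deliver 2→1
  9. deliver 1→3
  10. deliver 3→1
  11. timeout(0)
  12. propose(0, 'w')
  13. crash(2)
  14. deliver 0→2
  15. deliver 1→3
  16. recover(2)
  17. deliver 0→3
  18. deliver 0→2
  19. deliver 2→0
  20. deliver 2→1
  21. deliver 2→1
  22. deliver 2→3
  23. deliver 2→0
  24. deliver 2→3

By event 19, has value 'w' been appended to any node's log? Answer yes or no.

no

after 1 — timeout(3): n3:cand/b7/[-]
after 2 — deliver 3→2: n2:foll/b7/[-]
after 3 — deliver 2→3: ·
after 4 — deliver 3→0: n0:foll/b7/[-]
after 5 — deliver 0→3: n3:lead/b7/[-]
after 6 — timeout(1): n1:cand/b5/[-]
after 7 — deliver 1→2: ·
after 8 — deliver 2→1: ·
after 9 — deliver 1→3: ·
after 10 — deliver 3→1: n1:foll/b7/[-]
after 11 — timeout(0): n0:cand/b8/[-]
after 12 — propose(0,'w'): ·
after 13 — crash(2): n2:✗foll/b7/[-]
after 14 — deliver 0→2: ·
after 15 — deliver 1→3: ·
after 16 — recover(2): n2:foll/b7/[-]
after 17 — deliver 0→3: n3:foll/b8/[-]
after 18 — deliver 0→2: n2:foll/b8/[-]
after 19 — deliver 2→0: ·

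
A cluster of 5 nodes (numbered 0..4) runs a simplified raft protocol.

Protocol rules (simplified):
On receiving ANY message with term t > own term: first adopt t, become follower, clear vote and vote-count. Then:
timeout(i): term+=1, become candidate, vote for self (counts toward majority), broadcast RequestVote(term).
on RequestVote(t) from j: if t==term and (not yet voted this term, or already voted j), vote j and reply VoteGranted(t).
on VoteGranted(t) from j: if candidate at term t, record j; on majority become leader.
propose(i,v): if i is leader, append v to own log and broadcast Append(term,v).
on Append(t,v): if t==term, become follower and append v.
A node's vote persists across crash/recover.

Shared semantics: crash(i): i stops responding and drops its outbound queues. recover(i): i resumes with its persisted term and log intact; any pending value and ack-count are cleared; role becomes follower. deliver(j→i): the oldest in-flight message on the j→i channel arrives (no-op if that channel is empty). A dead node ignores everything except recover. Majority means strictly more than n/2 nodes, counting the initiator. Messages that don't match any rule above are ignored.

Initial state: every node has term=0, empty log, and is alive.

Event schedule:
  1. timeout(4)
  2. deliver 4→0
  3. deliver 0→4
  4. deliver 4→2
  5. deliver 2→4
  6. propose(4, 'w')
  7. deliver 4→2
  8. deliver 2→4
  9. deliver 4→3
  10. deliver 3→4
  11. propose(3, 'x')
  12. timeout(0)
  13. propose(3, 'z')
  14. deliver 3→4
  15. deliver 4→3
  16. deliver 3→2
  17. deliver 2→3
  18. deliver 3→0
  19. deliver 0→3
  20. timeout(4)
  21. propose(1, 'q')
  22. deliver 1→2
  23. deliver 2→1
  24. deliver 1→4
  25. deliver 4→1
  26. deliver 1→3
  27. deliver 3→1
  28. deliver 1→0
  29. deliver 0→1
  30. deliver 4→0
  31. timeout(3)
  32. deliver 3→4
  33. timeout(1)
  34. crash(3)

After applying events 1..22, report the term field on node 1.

1. timeout(4):  <4:cand t1 ->
2. deliver 4→0:  <0:foll t1 ->
3. deliver 0→4:  nop
4. deliver 4→2:  <2:foll t1 ->
5. deliver 2→4:  <4:lead t1 ->
6. propose(4,'w'):  <4:lead t1 w>
7. deliver 4→2:  <2:foll t1 w>
8. deliver 2→4:  nop
9. deliver 4→3:  <3:foll t1 ->
10. deliver 3→4:  nop
11. propose(3,'x'):  nop
12. timeout(0):  <0:cand t2 ->
13. propose(3,'z'):  nop
14. deliver 3→4:  nop
15. deliver 4→3:  <3:foll t1 w>
16. deliver 3→2:  nop
17. deliver 2→3:  nop
18. deliver 3→0:  nop
19. deliver 0→3:  <3:foll t2 w>
20. timeout(4):  <4:cand t2 w>
21. propose(1,'q'):  nop
22. deliver 1→2:  nop

0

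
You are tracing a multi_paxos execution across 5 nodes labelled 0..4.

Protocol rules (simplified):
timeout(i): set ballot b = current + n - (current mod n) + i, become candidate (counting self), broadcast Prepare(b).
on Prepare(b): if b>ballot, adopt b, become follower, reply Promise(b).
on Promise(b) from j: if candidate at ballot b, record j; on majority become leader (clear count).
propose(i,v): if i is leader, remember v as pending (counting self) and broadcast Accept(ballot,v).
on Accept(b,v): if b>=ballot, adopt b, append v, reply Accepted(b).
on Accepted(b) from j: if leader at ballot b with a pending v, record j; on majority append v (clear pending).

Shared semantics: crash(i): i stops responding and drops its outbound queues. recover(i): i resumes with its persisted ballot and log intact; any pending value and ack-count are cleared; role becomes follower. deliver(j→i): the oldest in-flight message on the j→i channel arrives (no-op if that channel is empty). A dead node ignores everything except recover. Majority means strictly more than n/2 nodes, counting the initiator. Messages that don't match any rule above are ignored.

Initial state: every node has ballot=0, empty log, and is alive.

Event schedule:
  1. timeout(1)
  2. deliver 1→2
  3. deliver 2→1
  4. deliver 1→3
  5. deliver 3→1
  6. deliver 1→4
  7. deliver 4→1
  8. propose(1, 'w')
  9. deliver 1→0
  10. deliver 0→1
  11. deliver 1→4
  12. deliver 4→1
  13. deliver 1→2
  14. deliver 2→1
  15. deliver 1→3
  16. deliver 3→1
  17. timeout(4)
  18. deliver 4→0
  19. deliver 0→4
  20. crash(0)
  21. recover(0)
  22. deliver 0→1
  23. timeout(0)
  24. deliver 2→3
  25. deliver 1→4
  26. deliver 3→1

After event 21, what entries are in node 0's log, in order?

empty

1. timeout(1):  <1:cand b6 ->
2. deliver 1→2:  <2:foll b6 ->
3. deliver 2→1:  nop
4. deliver 1→3:  <3:foll b6 ->
5. deliver 3→1:  <1:lead b6 ->
6. deliver 1→4:  <4:foll b6 ->
7. deliver 4→1:  nop
8. propose(1,'w'):  nop
9. deliver 1→0:  <0:foll b6 ->
10. deliver 0→1:  nop
11. deliver 1→4:  <4:foll b6 w>
12. deliver 4→1:  nop
13. deliver 1→2:  <2:foll b6 w>
14. deliver 2→1:  <1:lead b6 w>
15. deliver 1→3:  <3:foll b6 w>
16. deliver 3→1:  nop
17. timeout(4):  <4:cand b14 w>
18. deliver 4→0:  <0:foll b14 ->
19. deliver 0→4:  nop
20. crash(0):  <0:✗foll b14 ->
21. recover(0):  <0:foll b14 ->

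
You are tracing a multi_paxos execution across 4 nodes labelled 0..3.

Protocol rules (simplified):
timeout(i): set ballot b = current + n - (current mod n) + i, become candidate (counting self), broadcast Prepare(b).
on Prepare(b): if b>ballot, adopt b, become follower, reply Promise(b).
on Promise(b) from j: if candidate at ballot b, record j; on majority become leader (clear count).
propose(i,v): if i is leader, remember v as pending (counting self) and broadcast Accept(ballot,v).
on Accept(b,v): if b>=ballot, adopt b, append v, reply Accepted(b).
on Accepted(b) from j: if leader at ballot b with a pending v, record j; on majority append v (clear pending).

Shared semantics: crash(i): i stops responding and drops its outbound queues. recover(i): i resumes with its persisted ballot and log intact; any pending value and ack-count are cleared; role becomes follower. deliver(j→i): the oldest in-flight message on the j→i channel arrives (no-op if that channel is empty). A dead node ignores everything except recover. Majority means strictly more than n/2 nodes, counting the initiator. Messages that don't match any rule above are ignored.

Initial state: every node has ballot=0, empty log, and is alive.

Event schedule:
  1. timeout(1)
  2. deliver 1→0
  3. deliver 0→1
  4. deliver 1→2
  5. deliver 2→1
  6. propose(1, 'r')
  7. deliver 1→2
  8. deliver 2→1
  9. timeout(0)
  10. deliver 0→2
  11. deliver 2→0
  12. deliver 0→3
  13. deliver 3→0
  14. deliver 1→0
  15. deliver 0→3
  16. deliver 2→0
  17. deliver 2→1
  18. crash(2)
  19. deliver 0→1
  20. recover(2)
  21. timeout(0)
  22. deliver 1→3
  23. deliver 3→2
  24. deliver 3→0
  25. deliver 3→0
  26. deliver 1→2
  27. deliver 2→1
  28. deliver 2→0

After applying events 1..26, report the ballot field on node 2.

step 1 timeout(1): 1={cand,b=5,log=-}
step 2 deliver 1→0: 0={foll,b=5,log=-}
step 3 deliver 0→1: —
step 4 deliver 1→2: 2={foll,b=5,log=-}
step 5 deliver 2→1: 1={lead,b=5,log=-}
step 6 propose(1,'r'): —
step 7 deliver 1→2: 2={foll,b=5,log=r}
step 8 deliver 2→1: —
step 9 timeout(0): 0={cand,b=8,log=-}
step 10 deliver 0→2: 2={foll,b=8,log=r}
step 11 deliver 2→0: —
step 12 deliver 0→3: 3={foll,b=8,log=-}
step 13 deliver 3→0: 0={lead,b=8,log=-}
step 14 deliver 1→0: —
step 15 deliver 0→3: —
step 16 deliver 2→0: —
step 17 deliver 2→1: —
step 18 crash(2): 2={✗foll,b=8,log=r}
step 19 deliver 0→1: 1={foll,b=8,log=-}
step 20 recover(2): 2={foll,b=8,log=r}
step 21 timeout(0): 0={cand,b=12,log=-}
step 22 deliver 1→3: —
step 23 deliver 3→2: —
step 24 deliver 3→0: —
step 25 deliver 3→0: —
step 26 deliver 1→2: —

8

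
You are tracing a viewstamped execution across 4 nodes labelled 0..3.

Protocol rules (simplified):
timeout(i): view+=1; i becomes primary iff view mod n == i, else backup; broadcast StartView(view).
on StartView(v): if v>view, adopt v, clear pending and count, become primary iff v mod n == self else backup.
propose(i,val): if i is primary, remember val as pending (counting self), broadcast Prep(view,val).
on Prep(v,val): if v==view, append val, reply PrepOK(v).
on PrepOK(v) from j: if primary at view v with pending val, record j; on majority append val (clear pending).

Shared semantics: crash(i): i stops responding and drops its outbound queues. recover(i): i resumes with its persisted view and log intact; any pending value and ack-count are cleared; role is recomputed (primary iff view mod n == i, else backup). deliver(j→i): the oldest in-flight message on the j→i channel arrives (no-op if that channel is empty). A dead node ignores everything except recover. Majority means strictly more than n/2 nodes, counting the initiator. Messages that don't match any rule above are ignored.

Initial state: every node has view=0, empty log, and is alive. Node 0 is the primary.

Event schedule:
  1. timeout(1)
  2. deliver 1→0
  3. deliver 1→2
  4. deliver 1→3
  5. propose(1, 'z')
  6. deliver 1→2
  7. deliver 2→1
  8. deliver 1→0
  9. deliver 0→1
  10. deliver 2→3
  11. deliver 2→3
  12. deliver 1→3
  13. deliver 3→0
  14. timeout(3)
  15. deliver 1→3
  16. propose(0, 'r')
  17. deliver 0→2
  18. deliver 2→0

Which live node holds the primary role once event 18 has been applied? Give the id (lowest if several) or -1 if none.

1

step 1 timeout(1): 1={prim,v=1,log=-}
step 2 deliver 1→0: 0={back,v=1,log=-}
step 3 deliver 1→2: 2={back,v=1,log=-}
step 4 deliver 1→3: 3={back,v=1,log=-}
step 5 propose(1,'z'): —
step 6 deliver 1→2: 2={back,v=1,log=z}
step 7 deliver 2→1: —
step 8 deliver 1→0: 0={back,v=1,log=z}
step 9 deliver 0→1: 1={prim,v=1,log=z}
step 10 deliver 2→3: —
step 11 deliver 2→3: —
step 12 deliver 1→3: 3={back,v=1,log=z}
step 13 deliver 3→0: —
step 14 timeout(3): 3={back,v=2,log=z}
step 15 deliver 1→3: —
step 16 propose(0,'r'): —
step 17 deliver 0→2: —
step 18 deliver 2→0: —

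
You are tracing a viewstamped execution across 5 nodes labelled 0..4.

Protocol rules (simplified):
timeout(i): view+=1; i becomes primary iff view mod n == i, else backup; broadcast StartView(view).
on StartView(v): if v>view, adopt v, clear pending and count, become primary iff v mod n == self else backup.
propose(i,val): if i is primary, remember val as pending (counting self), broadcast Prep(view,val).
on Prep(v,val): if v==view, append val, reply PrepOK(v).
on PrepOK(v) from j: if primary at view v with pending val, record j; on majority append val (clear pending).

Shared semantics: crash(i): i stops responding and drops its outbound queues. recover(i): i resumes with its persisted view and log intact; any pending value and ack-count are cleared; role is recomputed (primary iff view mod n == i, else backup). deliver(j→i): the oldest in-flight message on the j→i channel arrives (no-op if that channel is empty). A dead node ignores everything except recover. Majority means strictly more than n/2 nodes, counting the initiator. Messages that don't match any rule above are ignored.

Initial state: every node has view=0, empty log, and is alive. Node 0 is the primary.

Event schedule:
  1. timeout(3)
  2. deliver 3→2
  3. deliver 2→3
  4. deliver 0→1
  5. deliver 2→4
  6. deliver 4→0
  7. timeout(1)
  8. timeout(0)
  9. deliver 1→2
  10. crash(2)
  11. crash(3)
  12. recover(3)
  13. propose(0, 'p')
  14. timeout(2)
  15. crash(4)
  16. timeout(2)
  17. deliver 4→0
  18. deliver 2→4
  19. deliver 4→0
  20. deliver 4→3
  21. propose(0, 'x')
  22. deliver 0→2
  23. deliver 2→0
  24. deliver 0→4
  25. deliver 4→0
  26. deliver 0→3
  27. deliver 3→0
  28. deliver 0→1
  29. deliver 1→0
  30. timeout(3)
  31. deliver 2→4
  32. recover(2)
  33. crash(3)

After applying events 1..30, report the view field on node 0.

1

step 1 timeout(3): 3={back,v=1,log=-}
step 2 deliver 3→2: 2={back,v=1,log=-}
step 3 deliver 2→3: —
step 4 deliver 0→1: —
step 5 deliver 2→4: —
step 6 deliver 4→0: —
step 7 timeout(1): 1={prim,v=1,log=-}
step 8 timeout(0): 0={back,v=1,log=-}
step 9 deliver 1→2: —
step 10 crash(2): 2={✗back,v=1,log=-}
step 11 crash(3): 3={✗back,v=1,log=-}
step 12 recover(3): 3={back,v=1,log=-}
step 13 propose(0,'p'): —
step 14 timeout(2): —
step 15 crash(4): 4={✗back,v=0,log=-}
step 16 timeout(2): —
step 17 deliver 4→0: —
step 18 deliver 2→4: —
step 19 deliver 4→0: —
step 20 deliver 4→3: —
step 21 propose(0,'x'): —
step 22 deliver 0→2: —
step 23 deliver 2→0: —
step 24 deliver 0→4: —
step 25 deliver 4→0: —
step 26 deliver 0→3: —
step 27 deliver 3→0: —
step 28 deliver 0→1: —
step 29 deliver 1→0: —
step 30 timeout(3): 3={back,v=2,log=-}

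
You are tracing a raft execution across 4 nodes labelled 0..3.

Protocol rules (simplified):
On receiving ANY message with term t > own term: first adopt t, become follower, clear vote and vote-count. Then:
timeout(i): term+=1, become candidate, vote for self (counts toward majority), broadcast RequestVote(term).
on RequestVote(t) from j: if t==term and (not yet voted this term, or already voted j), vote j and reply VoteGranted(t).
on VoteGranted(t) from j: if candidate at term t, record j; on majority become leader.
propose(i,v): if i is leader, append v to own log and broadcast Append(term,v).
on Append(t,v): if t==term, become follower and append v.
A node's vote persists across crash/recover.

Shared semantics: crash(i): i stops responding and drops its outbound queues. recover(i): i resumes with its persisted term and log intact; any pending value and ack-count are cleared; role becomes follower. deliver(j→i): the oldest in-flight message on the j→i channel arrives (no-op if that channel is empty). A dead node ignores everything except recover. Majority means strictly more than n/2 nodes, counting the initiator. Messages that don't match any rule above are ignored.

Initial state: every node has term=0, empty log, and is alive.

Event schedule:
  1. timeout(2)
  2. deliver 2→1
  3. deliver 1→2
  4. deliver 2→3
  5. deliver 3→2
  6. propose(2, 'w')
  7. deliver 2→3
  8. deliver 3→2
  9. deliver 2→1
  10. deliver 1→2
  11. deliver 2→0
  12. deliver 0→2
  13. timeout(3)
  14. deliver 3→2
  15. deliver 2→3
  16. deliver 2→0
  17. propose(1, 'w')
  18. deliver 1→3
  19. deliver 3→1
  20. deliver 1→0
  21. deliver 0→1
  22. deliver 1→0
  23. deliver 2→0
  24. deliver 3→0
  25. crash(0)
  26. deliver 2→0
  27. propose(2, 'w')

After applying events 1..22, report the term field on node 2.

1. timeout(2):  <2:cand t1 ->
2. deliver 2→1:  <1:foll t1 ->
3. deliver 1→2:  nop
4. deliver 2→3:  <3:foll t1 ->
5. deliver 3→2:  <2:lead t1 ->
6. propose(2,'w'):  <2:lead t1 w>
7. deliver 2→3:  <3:foll t1 w>
8. deliver 3→2:  nop
9. deliver 2→1:  <1:foll t1 w>
10. deliver 1→2:  nop
11. deliver 2→0:  <0:foll t1 ->
12. deliver 0→2:  nop
13. timeout(3):  <3:cand t2 w>
14. deliver 3→2:  <2:foll t2 w>
15. deliver 2→3:  nop
16. deliver 2→0:  <0:foll t1 w>
17. propose(1,'w'):  nop
18. deliver 1→3:  nop
19. deliver 3→1:  <1:foll t2 w>
20. deliver 1→0:  nop
21. deliver 0→1:  nop
22. deliver 1→0:  nop

2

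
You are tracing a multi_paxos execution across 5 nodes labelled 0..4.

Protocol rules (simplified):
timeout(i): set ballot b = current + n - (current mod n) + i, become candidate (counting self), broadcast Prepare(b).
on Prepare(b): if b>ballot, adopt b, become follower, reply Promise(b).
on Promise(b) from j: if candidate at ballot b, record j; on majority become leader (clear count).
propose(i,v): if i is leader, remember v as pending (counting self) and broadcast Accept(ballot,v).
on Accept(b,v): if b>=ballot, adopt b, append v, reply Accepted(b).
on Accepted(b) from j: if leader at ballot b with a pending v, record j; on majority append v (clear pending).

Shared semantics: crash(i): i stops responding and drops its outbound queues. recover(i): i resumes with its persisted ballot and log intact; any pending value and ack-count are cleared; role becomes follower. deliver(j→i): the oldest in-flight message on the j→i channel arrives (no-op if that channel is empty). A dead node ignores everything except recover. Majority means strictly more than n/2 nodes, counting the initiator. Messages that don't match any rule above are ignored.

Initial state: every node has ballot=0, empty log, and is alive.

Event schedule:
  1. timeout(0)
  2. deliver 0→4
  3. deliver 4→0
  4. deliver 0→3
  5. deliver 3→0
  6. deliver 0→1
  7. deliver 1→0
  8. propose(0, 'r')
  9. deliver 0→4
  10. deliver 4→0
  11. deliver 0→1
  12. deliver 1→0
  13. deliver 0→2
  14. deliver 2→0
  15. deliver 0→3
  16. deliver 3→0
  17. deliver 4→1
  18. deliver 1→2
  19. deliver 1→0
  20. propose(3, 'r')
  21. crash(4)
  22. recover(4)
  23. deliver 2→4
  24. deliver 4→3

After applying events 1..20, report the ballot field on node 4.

5

[1] timeout(0) → N0(cand b5 [-])
[2] deliver 0→4 → N4(foll b5 [-])
[3] deliver 4→0 → ∅
[4] deliver 0→3 → N3(foll b5 [-])
[5] deliver 3→0 → N0(lead b5 [-])
[6] deliver 0→1 → N1(foll b5 [-])
[7] deliver 1→0 → ∅
[8] propose(0,'r') → ∅
[9] deliver 0→4 → N4(foll b5 [r])
[10] deliver 4→0 → ∅
[11] deliver 0→1 → N1(foll b5 [r])
[12] deliver 1→0 → N0(lead b5 [r])
[13] deliver 0→2 → N2(foll b5 [-])
[14] deliver 2→0 → ∅
[15] deliver 0→3 → N3(foll b5 [r])
[16] deliver 3→0 → ∅
[17] deliver 4→1 → ∅
[18] deliver 1→2 → ∅
[19] deliver 1→0 → ∅
[20] propose(3,'r') → ∅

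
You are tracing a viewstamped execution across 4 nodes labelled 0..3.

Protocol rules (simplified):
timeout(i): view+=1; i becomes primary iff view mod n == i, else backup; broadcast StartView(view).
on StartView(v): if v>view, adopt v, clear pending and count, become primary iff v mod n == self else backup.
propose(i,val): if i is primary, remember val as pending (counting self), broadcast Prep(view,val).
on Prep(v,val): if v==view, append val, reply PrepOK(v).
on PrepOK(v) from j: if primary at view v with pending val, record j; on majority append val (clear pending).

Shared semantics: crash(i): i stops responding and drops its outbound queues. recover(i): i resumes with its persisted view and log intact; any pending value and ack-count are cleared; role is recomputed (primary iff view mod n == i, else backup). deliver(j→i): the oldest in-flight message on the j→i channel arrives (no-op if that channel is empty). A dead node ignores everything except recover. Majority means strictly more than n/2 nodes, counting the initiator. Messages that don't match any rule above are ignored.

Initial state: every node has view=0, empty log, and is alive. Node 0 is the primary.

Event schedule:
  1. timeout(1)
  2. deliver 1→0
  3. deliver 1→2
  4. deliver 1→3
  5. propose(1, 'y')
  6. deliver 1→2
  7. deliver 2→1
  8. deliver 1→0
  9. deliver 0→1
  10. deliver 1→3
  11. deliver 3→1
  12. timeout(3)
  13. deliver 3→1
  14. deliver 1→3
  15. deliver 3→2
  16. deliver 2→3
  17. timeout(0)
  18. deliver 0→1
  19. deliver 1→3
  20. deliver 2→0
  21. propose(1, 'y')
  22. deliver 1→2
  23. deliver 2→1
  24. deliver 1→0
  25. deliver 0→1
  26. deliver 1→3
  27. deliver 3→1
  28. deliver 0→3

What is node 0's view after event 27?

e1 timeout(1): 1[prim,v=1,-]
e2 deliver 1→0: 0[back,v=1,-]
e3 deliver 1→2: 2[back,v=1,-]
e4 deliver 1→3: 3[back,v=1,-]
e5 propose(1,'y'): ·
e6 deliver 1→2: 2[back,v=1,y]
e7 deliver 2→1: ·
e8 deliver 1→0: 0[back,v=1,y]
e9 deliver 0→1: 1[prim,v=1,y]
e10 deliver 1→3: 3[back,v=1,y]
e11 deliver 3→1: ·
e12 timeout(3): 3[back,v=2,y]
e13 deliver 3→1: 1[back,v=2,y]
e14 deliver 1→3: ·
e15 deliver 3→2: 2[prim,v=2,y]
e16 deliver 2→3: ·
e17 timeout(0): 0[back,v=2,y]
e18 deliver 0→1: ·
e19 deliver 1→3: ·
e20 deliver 2→0: ·
e21 propose(1,'y'): ·
e22 deliver 1→2: ·
e23 deliver 2→1: ·
e24 deliver 1→0: ·
e25 deliver 0→1: ·
e26 deliver 1→3: ·
e27 deliver 3→1: ·

2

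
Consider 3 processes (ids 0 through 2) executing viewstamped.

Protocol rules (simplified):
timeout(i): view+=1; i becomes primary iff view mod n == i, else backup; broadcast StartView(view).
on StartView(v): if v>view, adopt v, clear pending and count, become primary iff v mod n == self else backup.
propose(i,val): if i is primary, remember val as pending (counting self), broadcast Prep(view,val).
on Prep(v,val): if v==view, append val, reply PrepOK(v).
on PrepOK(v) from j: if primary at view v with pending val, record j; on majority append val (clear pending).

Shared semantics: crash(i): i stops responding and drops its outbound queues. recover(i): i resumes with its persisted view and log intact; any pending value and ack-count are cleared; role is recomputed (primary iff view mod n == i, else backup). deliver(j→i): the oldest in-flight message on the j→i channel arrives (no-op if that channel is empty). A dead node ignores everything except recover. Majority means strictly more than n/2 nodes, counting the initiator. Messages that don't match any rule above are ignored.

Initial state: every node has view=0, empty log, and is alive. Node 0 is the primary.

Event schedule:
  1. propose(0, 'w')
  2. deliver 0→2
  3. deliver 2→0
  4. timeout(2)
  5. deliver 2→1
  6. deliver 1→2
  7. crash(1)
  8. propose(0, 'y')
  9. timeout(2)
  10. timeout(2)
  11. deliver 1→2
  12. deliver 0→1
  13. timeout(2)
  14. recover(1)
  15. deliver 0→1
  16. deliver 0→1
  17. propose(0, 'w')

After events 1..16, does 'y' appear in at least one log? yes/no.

no

step 1 propose(0,'w'): —
step 2 deliver 0→2: 2={back,v=0,log=w}
step 3 deliver 2→0: 0={prim,v=0,log=w}
step 4 timeout(2): 2={back,v=1,log=w}
step 5 deliver 2→1: 1={prim,v=1,log=-}
step 6 deliver 1→2: —
step 7 crash(1): 1={✗prim,v=1,log=-}
step 8 propose(0,'y'): —
step 9 timeout(2): 2={prim,v=2,log=w}
step 10 timeout(2): 2={back,v=3,log=w}
step 11 deliver 1→2: —
step 12 deliver 0→1: —
step 13 timeout(2): 2={back,v=4,log=w}
step 14 recover(1): 1={prim,v=1,log=-}
step 15 deliver 0→1: —
step 16 deliver 0→1: —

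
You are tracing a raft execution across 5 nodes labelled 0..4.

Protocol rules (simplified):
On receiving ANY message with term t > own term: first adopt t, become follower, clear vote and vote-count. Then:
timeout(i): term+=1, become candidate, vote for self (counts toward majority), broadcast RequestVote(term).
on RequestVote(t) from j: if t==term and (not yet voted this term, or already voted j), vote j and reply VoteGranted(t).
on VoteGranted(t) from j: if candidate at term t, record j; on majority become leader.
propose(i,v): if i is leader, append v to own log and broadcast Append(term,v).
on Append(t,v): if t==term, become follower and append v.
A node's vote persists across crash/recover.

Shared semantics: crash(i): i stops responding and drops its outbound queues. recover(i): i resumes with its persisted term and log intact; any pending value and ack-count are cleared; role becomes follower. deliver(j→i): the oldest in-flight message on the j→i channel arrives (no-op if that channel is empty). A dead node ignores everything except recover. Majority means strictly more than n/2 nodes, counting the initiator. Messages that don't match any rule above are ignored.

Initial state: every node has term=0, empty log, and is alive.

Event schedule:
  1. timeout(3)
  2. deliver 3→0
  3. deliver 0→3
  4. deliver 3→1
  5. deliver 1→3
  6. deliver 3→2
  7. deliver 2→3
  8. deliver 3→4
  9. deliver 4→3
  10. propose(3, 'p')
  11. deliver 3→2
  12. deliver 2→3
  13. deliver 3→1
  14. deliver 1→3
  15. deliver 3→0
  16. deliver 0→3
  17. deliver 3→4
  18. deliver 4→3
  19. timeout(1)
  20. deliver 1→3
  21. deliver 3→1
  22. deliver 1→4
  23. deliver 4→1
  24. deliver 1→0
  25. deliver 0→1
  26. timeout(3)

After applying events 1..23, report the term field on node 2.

1

step 1 timeout(3): 3={cand,t=1,log=-}
step 2 deliver 3→0: 0={foll,t=1,log=-}
step 3 deliver 0→3: —
step 4 deliver 3→1: 1={foll,t=1,log=-}
step 5 deliver 1→3: 3={lead,t=1,log=-}
step 6 deliver 3→2: 2={foll,t=1,log=-}
step 7 deliver 2→3: —
step 8 deliver 3→4: 4={foll,t=1,log=-}
step 9 deliver 4→3: —
step 10 propose(3,'p'): 3={lead,t=1,log=p}
step 11 deliver 3→2: 2={foll,t=1,log=p}
step 12 deliver 2→3: —
step 13 deliver 3→1: 1={foll,t=1,log=p}
step 14 deliver 1→3: —
step 15 deliver 3→0: 0={foll,t=1,log=p}
step 16 deliver 0→3: —
step 17 deliver 3→4: 4={foll,t=1,log=p}
step 18 deliver 4→3: —
step 19 timeout(1): 1={cand,t=2,log=p}
step 20 deliver 1→3: 3={foll,t=2,log=p}
step 21 deliver 3→1: —
step 22 deliver 1→4: 4={foll,t=2,log=p}
step 23 deliver 4→1: 1={lead,t=2,log=p}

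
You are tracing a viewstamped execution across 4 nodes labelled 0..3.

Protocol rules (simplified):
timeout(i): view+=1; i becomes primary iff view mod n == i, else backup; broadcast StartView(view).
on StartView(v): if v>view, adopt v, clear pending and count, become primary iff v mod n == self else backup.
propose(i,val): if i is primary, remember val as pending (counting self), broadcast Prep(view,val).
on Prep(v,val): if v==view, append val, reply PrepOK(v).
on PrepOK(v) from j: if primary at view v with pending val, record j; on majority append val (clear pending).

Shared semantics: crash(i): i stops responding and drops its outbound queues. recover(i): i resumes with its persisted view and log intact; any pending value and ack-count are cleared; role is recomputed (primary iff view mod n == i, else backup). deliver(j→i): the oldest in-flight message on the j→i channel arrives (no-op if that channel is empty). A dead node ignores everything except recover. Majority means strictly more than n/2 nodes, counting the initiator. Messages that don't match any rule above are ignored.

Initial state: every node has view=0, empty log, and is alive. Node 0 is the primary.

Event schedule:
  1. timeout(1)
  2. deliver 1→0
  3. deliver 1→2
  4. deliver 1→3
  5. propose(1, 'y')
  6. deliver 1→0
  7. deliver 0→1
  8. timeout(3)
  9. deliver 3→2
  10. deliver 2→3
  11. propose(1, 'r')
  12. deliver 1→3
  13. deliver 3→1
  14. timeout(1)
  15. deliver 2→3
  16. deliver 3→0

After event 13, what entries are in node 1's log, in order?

after 1 — timeout(1): n1:prim/v1/[-]
after 2 — deliver 1→0: n0:back/v1/[-]
after 3 — deliver 1→2: n2:back/v1/[-]
after 4 — deliver 1→3: n3:back/v1/[-]
after 5 — propose(1,'y'): ·
after 6 — deliver 1→0: n0:back/v1/[y]
after 7 — deliver 0→1: ·
after 8 — timeout(3): n3:back/v2/[-]
after 9 — deliver 3→2: n2:prim/v2/[-]
after 10 — deliver 2→3: ·
after 11 — propose(1,'r'): ·
after 12 — deliver 1→3: ·
after 13 — deliver 3→1: n1:back/v2/[-]

empty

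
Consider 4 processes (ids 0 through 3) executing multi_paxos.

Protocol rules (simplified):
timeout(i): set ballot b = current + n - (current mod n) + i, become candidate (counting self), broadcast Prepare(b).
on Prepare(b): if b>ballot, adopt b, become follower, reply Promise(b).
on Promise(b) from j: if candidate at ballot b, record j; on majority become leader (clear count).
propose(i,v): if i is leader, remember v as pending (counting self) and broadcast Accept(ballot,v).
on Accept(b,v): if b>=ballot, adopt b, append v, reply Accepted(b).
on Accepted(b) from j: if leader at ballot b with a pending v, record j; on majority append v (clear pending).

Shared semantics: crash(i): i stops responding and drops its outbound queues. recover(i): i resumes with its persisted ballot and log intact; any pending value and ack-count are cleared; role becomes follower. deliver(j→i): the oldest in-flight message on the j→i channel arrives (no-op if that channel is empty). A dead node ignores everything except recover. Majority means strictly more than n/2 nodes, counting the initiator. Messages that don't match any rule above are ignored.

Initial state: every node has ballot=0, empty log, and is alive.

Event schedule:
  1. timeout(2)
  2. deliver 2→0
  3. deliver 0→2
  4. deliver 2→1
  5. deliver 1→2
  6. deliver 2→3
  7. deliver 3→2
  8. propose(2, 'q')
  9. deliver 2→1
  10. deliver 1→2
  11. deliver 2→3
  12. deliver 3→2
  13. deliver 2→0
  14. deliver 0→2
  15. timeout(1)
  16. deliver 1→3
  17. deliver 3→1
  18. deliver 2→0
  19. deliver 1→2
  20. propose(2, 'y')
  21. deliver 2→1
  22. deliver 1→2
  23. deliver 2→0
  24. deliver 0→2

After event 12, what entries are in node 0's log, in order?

empty

e1 timeout(2): 2[cand,b=6,-]
e2 deliver 2→0: 0[foll,b=6,-]
e3 deliver 0→2: ·
e4 deliver 2→1: 1[foll,b=6,-]
e5 deliver 1→2: 2[lead,b=6,-]
e6 deliver 2→3: 3[foll,b=6,-]
e7 deliver 3→2: ·
e8 propose(2,'q'): ·
e9 deliver 2→1: 1[foll,b=6,q]
e10 deliver 1→2: ·
e11 deliver 2→3: 3[foll,b=6,q]
e12 deliver 3→2: 2[lead,b=6,q]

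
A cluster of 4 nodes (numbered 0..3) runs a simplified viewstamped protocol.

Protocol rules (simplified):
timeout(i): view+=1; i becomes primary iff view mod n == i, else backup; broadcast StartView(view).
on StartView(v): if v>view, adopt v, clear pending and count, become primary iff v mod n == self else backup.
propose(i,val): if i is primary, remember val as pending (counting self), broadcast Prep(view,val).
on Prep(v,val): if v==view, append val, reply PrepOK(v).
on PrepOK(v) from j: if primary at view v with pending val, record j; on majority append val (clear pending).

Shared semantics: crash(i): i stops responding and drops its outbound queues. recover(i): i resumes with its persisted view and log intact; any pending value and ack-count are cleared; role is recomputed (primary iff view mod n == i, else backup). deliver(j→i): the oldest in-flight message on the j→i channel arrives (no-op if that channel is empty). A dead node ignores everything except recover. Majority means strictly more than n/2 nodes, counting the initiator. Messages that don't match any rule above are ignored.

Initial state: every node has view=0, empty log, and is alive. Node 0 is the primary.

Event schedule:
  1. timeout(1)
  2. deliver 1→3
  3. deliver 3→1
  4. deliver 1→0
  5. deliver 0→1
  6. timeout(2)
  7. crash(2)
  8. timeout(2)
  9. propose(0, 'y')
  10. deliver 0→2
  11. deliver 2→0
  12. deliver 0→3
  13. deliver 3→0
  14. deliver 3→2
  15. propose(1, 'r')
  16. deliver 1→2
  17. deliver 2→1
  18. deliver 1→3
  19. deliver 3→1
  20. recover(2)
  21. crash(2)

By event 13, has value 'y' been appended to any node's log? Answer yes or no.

no

1. timeout(1):  <1:prim v1 ->
2. deliver 1→3:  <3:back v1 ->
3. deliver 3→1:  nop
4. deliver 1→0:  <0:back v1 ->
5. deliver 0→1:  nop
6. timeout(2):  <2:back v1 ->
7. crash(2):  <2:✗back v1 ->
8. timeout(2):  nop
9. propose(0,'y'):  nop
10. deliver 0→2:  nop
11. deliver 2→0:  nop
12. deliver 0→3:  nop
13. deliver 3→0:  nop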